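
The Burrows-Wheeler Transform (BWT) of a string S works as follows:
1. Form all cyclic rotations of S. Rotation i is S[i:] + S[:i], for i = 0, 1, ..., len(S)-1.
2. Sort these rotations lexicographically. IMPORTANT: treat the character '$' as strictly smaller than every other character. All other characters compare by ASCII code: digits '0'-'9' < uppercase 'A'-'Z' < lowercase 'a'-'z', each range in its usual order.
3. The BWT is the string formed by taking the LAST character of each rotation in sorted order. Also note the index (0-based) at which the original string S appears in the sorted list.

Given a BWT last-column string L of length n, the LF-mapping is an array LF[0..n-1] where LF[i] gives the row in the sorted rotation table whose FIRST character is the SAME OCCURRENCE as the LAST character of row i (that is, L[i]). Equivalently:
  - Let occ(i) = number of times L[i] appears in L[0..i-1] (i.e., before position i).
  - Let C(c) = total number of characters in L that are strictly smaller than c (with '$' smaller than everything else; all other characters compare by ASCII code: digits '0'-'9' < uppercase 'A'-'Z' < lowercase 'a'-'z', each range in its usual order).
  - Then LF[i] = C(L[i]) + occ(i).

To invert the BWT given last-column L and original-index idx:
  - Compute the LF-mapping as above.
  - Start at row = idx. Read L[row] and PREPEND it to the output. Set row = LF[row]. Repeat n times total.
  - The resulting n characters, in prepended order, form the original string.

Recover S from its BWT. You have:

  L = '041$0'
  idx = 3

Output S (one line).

LF mapping: 1 4 3 0 2
Walk LF starting at row 3, prepending L[row]:
  step 1: row=3, L[3]='$', prepend. Next row=LF[3]=0
  step 2: row=0, L[0]='0', prepend. Next row=LF[0]=1
  step 3: row=1, L[1]='4', prepend. Next row=LF[1]=4
  step 4: row=4, L[4]='0', prepend. Next row=LF[4]=2
  step 5: row=2, L[2]='1', prepend. Next row=LF[2]=3
Reversed output: 1040$

Answer: 1040$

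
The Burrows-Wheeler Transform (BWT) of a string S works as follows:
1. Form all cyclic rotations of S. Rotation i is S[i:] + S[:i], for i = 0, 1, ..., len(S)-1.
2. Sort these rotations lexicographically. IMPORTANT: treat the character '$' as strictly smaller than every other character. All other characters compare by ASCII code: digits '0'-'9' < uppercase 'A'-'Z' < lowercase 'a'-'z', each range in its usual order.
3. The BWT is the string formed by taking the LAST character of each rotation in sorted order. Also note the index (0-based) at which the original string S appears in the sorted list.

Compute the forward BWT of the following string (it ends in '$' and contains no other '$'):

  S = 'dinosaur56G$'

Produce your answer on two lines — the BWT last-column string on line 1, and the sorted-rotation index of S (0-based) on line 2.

Answer: Gr56s$dinuoa
5

Derivation:
All 12 rotations (rotation i = S[i:]+S[:i]):
  rot[0] = dinosaur56G$
  rot[1] = inosaur56G$d
  rot[2] = nosaur56G$di
  rot[3] = osaur56G$din
  rot[4] = saur56G$dino
  rot[5] = aur56G$dinos
  rot[6] = ur56G$dinosa
  rot[7] = r56G$dinosau
  rot[8] = 56G$dinosaur
  rot[9] = 6G$dinosaur5
  rot[10] = G$dinosaur56
  rot[11] = $dinosaur56G
Sorted (with $ < everything):
  sorted[0] = $dinosaur56G  (last char: 'G')
  sorted[1] = 56G$dinosaur  (last char: 'r')
  sorted[2] = 6G$dinosaur5  (last char: '5')
  sorted[3] = G$dinosaur56  (last char: '6')
  sorted[4] = aur56G$dinos  (last char: 's')
  sorted[5] = dinosaur56G$  (last char: '$')
  sorted[6] = inosaur56G$d  (last char: 'd')
  sorted[7] = nosaur56G$di  (last char: 'i')
  sorted[8] = osaur56G$din  (last char: 'n')
  sorted[9] = r56G$dinosau  (last char: 'u')
  sorted[10] = saur56G$dino  (last char: 'o')
  sorted[11] = ur56G$dinosa  (last char: 'a')
Last column: Gr56s$dinuoa
Original string S is at sorted index 5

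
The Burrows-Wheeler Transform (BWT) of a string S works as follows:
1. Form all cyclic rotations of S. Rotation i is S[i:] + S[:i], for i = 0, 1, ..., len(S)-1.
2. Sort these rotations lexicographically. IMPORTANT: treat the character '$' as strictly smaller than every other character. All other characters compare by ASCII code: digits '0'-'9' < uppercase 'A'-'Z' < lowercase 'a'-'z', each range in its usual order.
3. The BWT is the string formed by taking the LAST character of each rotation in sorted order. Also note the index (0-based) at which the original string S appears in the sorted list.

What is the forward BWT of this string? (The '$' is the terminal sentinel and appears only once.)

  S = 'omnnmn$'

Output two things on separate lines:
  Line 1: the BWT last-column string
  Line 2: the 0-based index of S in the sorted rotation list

All 7 rotations (rotation i = S[i:]+S[:i]):
  rot[0] = omnnmn$
  rot[1] = mnnmn$o
  rot[2] = nnmn$om
  rot[3] = nmn$omn
  rot[4] = mn$omnn
  rot[5] = n$omnnm
  rot[6] = $omnnmn
Sorted (with $ < everything):
  sorted[0] = $omnnmn  (last char: 'n')
  sorted[1] = mn$omnn  (last char: 'n')
  sorted[2] = mnnmn$o  (last char: 'o')
  sorted[3] = n$omnnm  (last char: 'm')
  sorted[4] = nmn$omn  (last char: 'n')
  sorted[5] = nnmn$om  (last char: 'm')
  sorted[6] = omnnmn$  (last char: '$')
Last column: nnomnm$
Original string S is at sorted index 6

Answer: nnomnm$
6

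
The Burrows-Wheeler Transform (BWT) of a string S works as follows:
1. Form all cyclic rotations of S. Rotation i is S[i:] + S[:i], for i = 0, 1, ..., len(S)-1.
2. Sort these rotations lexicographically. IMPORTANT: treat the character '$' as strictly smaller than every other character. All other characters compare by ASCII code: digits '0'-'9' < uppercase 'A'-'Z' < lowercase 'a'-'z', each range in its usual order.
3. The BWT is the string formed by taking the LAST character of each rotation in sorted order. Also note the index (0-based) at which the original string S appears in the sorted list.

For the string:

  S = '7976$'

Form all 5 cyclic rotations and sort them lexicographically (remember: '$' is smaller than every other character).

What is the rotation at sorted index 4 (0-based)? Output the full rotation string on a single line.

Answer: 976$7

Derivation:
All 5 rotations (rotation i = S[i:]+S[:i]):
  rot[0] = 7976$
  rot[1] = 976$7
  rot[2] = 76$79
  rot[3] = 6$797
  rot[4] = $7976
Sorted (with $ < everything):
  sorted[0] = $7976
  sorted[1] = 6$797
  sorted[2] = 76$79
  sorted[3] = 7976$
  sorted[4] = 976$7
sorted[4] = 976$7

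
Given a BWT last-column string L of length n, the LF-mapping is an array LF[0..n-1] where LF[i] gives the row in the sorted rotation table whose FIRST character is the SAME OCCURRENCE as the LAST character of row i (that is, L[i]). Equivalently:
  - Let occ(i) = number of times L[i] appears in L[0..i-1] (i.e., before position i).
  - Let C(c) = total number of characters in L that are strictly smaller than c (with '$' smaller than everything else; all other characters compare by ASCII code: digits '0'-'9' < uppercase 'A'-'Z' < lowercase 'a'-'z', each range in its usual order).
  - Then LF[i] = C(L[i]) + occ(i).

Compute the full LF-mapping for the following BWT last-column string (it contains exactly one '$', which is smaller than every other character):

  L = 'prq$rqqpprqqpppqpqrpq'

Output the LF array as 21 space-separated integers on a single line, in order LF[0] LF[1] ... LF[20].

Answer: 1 17 9 0 18 10 11 2 3 19 12 13 4 5 6 14 7 15 20 8 16

Derivation:
Char counts: '$':1, 'p':8, 'q':8, 'r':4
C (first-col start): C('$')=0, C('p')=1, C('q')=9, C('r')=17
L[0]='p': occ=0, LF[0]=C('p')+0=1+0=1
L[1]='r': occ=0, LF[1]=C('r')+0=17+0=17
L[2]='q': occ=0, LF[2]=C('q')+0=9+0=9
L[3]='$': occ=0, LF[3]=C('$')+0=0+0=0
L[4]='r': occ=1, LF[4]=C('r')+1=17+1=18
L[5]='q': occ=1, LF[5]=C('q')+1=9+1=10
L[6]='q': occ=2, LF[6]=C('q')+2=9+2=11
L[7]='p': occ=1, LF[7]=C('p')+1=1+1=2
L[8]='p': occ=2, LF[8]=C('p')+2=1+2=3
L[9]='r': occ=2, LF[9]=C('r')+2=17+2=19
L[10]='q': occ=3, LF[10]=C('q')+3=9+3=12
L[11]='q': occ=4, LF[11]=C('q')+4=9+4=13
L[12]='p': occ=3, LF[12]=C('p')+3=1+3=4
L[13]='p': occ=4, LF[13]=C('p')+4=1+4=5
L[14]='p': occ=5, LF[14]=C('p')+5=1+5=6
L[15]='q': occ=5, LF[15]=C('q')+5=9+5=14
L[16]='p': occ=6, LF[16]=C('p')+6=1+6=7
L[17]='q': occ=6, LF[17]=C('q')+6=9+6=15
L[18]='r': occ=3, LF[18]=C('r')+3=17+3=20
L[19]='p': occ=7, LF[19]=C('p')+7=1+7=8
L[20]='q': occ=7, LF[20]=C('q')+7=9+7=16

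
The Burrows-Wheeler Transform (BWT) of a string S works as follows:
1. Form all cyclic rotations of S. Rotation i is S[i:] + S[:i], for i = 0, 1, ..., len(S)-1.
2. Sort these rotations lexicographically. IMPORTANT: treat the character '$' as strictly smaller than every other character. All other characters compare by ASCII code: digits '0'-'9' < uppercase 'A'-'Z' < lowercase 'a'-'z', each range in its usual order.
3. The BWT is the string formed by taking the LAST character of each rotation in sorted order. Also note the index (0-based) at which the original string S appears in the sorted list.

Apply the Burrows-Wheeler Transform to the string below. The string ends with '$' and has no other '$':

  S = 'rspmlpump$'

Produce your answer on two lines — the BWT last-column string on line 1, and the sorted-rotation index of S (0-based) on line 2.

Answer: pmpumsl$rp
7

Derivation:
All 10 rotations (rotation i = S[i:]+S[:i]):
  rot[0] = rspmlpump$
  rot[1] = spmlpump$r
  rot[2] = pmlpump$rs
  rot[3] = mlpump$rsp
  rot[4] = lpump$rspm
  rot[5] = pump$rspml
  rot[6] = ump$rspmlp
  rot[7] = mp$rspmlpu
  rot[8] = p$rspmlpum
  rot[9] = $rspmlpump
Sorted (with $ < everything):
  sorted[0] = $rspmlpump  (last char: 'p')
  sorted[1] = lpump$rspm  (last char: 'm')
  sorted[2] = mlpump$rsp  (last char: 'p')
  sorted[3] = mp$rspmlpu  (last char: 'u')
  sorted[4] = p$rspmlpum  (last char: 'm')
  sorted[5] = pmlpump$rs  (last char: 's')
  sorted[6] = pump$rspml  (last char: 'l')
  sorted[7] = rspmlpump$  (last char: '$')
  sorted[8] = spmlpump$r  (last char: 'r')
  sorted[9] = ump$rspmlp  (last char: 'p')
Last column: pmpumsl$rp
Original string S is at sorted index 7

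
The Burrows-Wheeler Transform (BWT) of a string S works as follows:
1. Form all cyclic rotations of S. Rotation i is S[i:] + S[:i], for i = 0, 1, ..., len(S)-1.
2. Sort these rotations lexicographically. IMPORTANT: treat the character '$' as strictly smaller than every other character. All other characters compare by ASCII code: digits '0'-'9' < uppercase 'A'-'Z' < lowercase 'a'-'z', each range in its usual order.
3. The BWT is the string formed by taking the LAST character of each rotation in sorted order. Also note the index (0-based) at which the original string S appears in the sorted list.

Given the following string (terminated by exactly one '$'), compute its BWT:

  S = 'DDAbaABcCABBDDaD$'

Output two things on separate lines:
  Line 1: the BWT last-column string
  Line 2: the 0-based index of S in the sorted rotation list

All 17 rotations (rotation i = S[i:]+S[:i]):
  rot[0] = DDAbaABcCABBDDaD$
  rot[1] = DAbaABcCABBDDaD$D
  rot[2] = AbaABcCABBDDaD$DD
  rot[3] = baABcCABBDDaD$DDA
  rot[4] = aABcCABBDDaD$DDAb
  rot[5] = ABcCABBDDaD$DDAba
  rot[6] = BcCABBDDaD$DDAbaA
  rot[7] = cCABBDDaD$DDAbaAB
  rot[8] = CABBDDaD$DDAbaABc
  rot[9] = ABBDDaD$DDAbaABcC
  rot[10] = BBDDaD$DDAbaABcCA
  rot[11] = BDDaD$DDAbaABcCAB
  rot[12] = DDaD$DDAbaABcCABB
  rot[13] = DaD$DDAbaABcCABBD
  rot[14] = aD$DDAbaABcCABBDD
  rot[15] = D$DDAbaABcCABBDDa
  rot[16] = $DDAbaABcCABBDDaD
Sorted (with $ < everything):
  sorted[0] = $DDAbaABcCABBDDaD  (last char: 'D')
  sorted[1] = ABBDDaD$DDAbaABcC  (last char: 'C')
  sorted[2] = ABcCABBDDaD$DDAba  (last char: 'a')
  sorted[3] = AbaABcCABBDDaD$DD  (last char: 'D')
  sorted[4] = BBDDaD$DDAbaABcCA  (last char: 'A')
  sorted[5] = BDDaD$DDAbaABcCAB  (last char: 'B')
  sorted[6] = BcCABBDDaD$DDAbaA  (last char: 'A')
  sorted[7] = CABBDDaD$DDAbaABc  (last char: 'c')
  sorted[8] = D$DDAbaABcCABBDDa  (last char: 'a')
  sorted[9] = DAbaABcCABBDDaD$D  (last char: 'D')
  sorted[10] = DDAbaABcCABBDDaD$  (last char: '$')
  sorted[11] = DDaD$DDAbaABcCABB  (last char: 'B')
  sorted[12] = DaD$DDAbaABcCABBD  (last char: 'D')
  sorted[13] = aABcCABBDDaD$DDAb  (last char: 'b')
  sorted[14] = aD$DDAbaABcCABBDD  (last char: 'D')
  sorted[15] = baABcCABBDDaD$DDA  (last char: 'A')
  sorted[16] = cCABBDDaD$DDAbaAB  (last char: 'B')
Last column: DCaDABAcaD$BDbDAB
Original string S is at sorted index 10

Answer: DCaDABAcaD$BDbDAB
10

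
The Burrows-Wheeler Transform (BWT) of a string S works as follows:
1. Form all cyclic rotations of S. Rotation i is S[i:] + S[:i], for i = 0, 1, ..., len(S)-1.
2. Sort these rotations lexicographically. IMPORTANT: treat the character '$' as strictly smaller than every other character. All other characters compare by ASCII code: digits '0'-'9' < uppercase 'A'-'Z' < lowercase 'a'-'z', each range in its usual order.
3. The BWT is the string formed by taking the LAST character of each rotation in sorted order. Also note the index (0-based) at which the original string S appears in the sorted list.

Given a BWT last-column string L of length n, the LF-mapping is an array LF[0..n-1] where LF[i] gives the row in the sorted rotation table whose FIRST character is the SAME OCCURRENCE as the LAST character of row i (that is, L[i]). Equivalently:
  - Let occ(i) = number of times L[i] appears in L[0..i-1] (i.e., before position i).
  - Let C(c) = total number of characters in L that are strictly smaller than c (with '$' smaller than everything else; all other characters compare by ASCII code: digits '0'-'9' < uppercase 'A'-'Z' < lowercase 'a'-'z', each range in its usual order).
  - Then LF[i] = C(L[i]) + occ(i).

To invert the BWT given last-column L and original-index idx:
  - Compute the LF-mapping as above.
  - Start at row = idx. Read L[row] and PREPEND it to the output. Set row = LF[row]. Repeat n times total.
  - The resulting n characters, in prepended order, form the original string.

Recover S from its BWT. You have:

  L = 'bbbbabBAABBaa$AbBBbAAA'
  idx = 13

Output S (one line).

Answer: aBbABBBbABAbbAaaAbAbb$

Derivation:
LF mapping: 15 16 17 18 12 19 7 1 2 8 9 13 14 0 3 20 10 11 21 4 5 6
Walk LF starting at row 13, prepending L[row]:
  step 1: row=13, L[13]='$', prepend. Next row=LF[13]=0
  step 2: row=0, L[0]='b', prepend. Next row=LF[0]=15
  step 3: row=15, L[15]='b', prepend. Next row=LF[15]=20
  step 4: row=20, L[20]='A', prepend. Next row=LF[20]=5
  step 5: row=5, L[5]='b', prepend. Next row=LF[5]=19
  step 6: row=19, L[19]='A', prepend. Next row=LF[19]=4
  step 7: row=4, L[4]='a', prepend. Next row=LF[4]=12
  step 8: row=12, L[12]='a', prepend. Next row=LF[12]=14
  step 9: row=14, L[14]='A', prepend. Next row=LF[14]=3
  step 10: row=3, L[3]='b', prepend. Next row=LF[3]=18
  step 11: row=18, L[18]='b', prepend. Next row=LF[18]=21
  step 12: row=21, L[21]='A', prepend. Next row=LF[21]=6
  step 13: row=6, L[6]='B', prepend. Next row=LF[6]=7
  step 14: row=7, L[7]='A', prepend. Next row=LF[7]=1
  step 15: row=1, L[1]='b', prepend. Next row=LF[1]=16
  step 16: row=16, L[16]='B', prepend. Next row=LF[16]=10
  step 17: row=10, L[10]='B', prepend. Next row=LF[10]=9
  step 18: row=9, L[9]='B', prepend. Next row=LF[9]=8
  step 19: row=8, L[8]='A', prepend. Next row=LF[8]=2
  step 20: row=2, L[2]='b', prepend. Next row=LF[2]=17
  step 21: row=17, L[17]='B', prepend. Next row=LF[17]=11
  step 22: row=11, L[11]='a', prepend. Next row=LF[11]=13
Reversed output: aBbABBBbABAbbAaaAbAbb$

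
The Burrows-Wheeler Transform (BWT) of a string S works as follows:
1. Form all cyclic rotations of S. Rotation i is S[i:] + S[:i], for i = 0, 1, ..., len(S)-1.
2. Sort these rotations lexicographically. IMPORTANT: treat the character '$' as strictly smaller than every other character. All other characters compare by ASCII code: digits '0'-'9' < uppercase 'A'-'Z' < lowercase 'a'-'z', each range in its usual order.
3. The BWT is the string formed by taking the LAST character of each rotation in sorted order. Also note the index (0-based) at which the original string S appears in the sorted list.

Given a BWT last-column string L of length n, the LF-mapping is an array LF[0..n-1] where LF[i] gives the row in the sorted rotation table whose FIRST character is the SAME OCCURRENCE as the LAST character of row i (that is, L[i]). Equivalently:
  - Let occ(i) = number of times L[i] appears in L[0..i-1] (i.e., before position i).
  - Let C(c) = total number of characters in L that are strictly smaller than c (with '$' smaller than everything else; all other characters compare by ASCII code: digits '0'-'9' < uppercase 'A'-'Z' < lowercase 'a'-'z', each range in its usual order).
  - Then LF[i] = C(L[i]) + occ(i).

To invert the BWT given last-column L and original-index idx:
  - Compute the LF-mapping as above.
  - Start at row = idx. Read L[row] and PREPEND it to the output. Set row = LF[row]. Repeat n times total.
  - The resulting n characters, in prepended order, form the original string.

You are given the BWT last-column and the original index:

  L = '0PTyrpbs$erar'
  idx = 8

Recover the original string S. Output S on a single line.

Answer: raspberryTP0$

Derivation:
LF mapping: 1 2 3 12 8 7 5 11 0 6 9 4 10
Walk LF starting at row 8, prepending L[row]:
  step 1: row=8, L[8]='$', prepend. Next row=LF[8]=0
  step 2: row=0, L[0]='0', prepend. Next row=LF[0]=1
  step 3: row=1, L[1]='P', prepend. Next row=LF[1]=2
  step 4: row=2, L[2]='T', prepend. Next row=LF[2]=3
  step 5: row=3, L[3]='y', prepend. Next row=LF[3]=12
  step 6: row=12, L[12]='r', prepend. Next row=LF[12]=10
  step 7: row=10, L[10]='r', prepend. Next row=LF[10]=9
  step 8: row=9, L[9]='e', prepend. Next row=LF[9]=6
  step 9: row=6, L[6]='b', prepend. Next row=LF[6]=5
  step 10: row=5, L[5]='p', prepend. Next row=LF[5]=7
  step 11: row=7, L[7]='s', prepend. Next row=LF[7]=11
  step 12: row=11, L[11]='a', prepend. Next row=LF[11]=4
  step 13: row=4, L[4]='r', prepend. Next row=LF[4]=8
Reversed output: raspberryTP0$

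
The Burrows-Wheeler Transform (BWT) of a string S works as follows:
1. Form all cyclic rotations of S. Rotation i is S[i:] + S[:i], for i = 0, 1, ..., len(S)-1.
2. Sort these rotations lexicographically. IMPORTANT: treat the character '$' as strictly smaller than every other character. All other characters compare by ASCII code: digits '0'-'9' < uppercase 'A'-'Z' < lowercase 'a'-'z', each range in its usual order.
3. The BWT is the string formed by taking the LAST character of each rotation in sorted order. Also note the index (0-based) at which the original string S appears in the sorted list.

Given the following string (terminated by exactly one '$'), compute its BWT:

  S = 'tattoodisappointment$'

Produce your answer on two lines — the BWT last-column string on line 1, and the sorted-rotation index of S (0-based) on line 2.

All 21 rotations (rotation i = S[i:]+S[:i]):
  rot[0] = tattoodisappointment$
  rot[1] = attoodisappointment$t
  rot[2] = ttoodisappointment$ta
  rot[3] = toodisappointment$tat
  rot[4] = oodisappointment$tatt
  rot[5] = odisappointment$tatto
  rot[6] = disappointment$tattoo
  rot[7] = isappointment$tattood
  rot[8] = sappointment$tattoodi
  rot[9] = appointment$tattoodis
  rot[10] = ppointment$tattoodisa
  rot[11] = pointment$tattoodisap
  rot[12] = ointment$tattoodisapp
  rot[13] = intment$tattoodisappo
  rot[14] = ntment$tattoodisappoi
  rot[15] = tment$tattoodisappoin
  rot[16] = ment$tattoodisappoint
  rot[17] = ent$tattoodisappointm
  rot[18] = nt$tattoodisappointme
  rot[19] = t$tattoodisappointmen
  rot[20] = $tattoodisappointment
Sorted (with $ < everything):
  sorted[0] = $tattoodisappointment  (last char: 't')
  sorted[1] = appointment$tattoodis  (last char: 's')
  sorted[2] = attoodisappointment$t  (last char: 't')
  sorted[3] = disappointment$tattoo  (last char: 'o')
  sorted[4] = ent$tattoodisappointm  (last char: 'm')
  sorted[5] = intment$tattoodisappo  (last char: 'o')
  sorted[6] = isappointment$tattood  (last char: 'd')
  sorted[7] = ment$tattoodisappoint  (last char: 't')
  sorted[8] = nt$tattoodisappointme  (last char: 'e')
  sorted[9] = ntment$tattoodisappoi  (last char: 'i')
  sorted[10] = odisappointment$tatto  (last char: 'o')
  sorted[11] = ointment$tattoodisapp  (last char: 'p')
  sorted[12] = oodisappointment$tatt  (last char: 't')
  sorted[13] = pointment$tattoodisap  (last char: 'p')
  sorted[14] = ppointment$tattoodisa  (last char: 'a')
  sorted[15] = sappointment$tattoodi  (last char: 'i')
  sorted[16] = t$tattoodisappointmen  (last char: 'n')
  sorted[17] = tattoodisappointment$  (last char: '$')
  sorted[18] = tment$tattoodisappoin  (last char: 'n')
  sorted[19] = toodisappointment$tat  (last char: 't')
  sorted[20] = ttoodisappointment$ta  (last char: 'a')
Last column: tstomodteioptpain$nta
Original string S is at sorted index 17

Answer: tstomodteioptpain$nta
17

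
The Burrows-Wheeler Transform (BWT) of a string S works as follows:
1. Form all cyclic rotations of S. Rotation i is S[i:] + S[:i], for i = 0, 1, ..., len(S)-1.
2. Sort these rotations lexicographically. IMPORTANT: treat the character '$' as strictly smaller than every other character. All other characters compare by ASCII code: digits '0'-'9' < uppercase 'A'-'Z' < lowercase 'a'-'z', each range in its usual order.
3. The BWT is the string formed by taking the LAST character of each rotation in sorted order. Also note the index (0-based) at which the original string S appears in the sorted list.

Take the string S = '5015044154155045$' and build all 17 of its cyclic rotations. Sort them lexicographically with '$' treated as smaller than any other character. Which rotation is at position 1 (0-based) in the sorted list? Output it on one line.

Answer: 015044154155045$5

Derivation:
All 17 rotations (rotation i = S[i:]+S[:i]):
  rot[0] = 5015044154155045$
  rot[1] = 015044154155045$5
  rot[2] = 15044154155045$50
  rot[3] = 5044154155045$501
  rot[4] = 044154155045$5015
  rot[5] = 44154155045$50150
  rot[6] = 4154155045$501504
  rot[7] = 154155045$5015044
  rot[8] = 54155045$50150441
  rot[9] = 4155045$501504415
  rot[10] = 155045$5015044154
  rot[11] = 55045$50150441541
  rot[12] = 5045$501504415415
  rot[13] = 045$5015044154155
  rot[14] = 45$50150441541550
  rot[15] = 5$501504415415504
  rot[16] = $5015044154155045
Sorted (with $ < everything):
  sorted[0] = $5015044154155045
  sorted[1] = 015044154155045$5
  sorted[2] = 044154155045$5015
  sorted[3] = 045$5015044154155
  sorted[4] = 15044154155045$50
  sorted[5] = 154155045$5015044
  sorted[6] = 155045$5015044154
  sorted[7] = 4154155045$501504
  sorted[8] = 4155045$501504415
  sorted[9] = 44154155045$50150
  sorted[10] = 45$50150441541550
  sorted[11] = 5$501504415415504
  sorted[12] = 5015044154155045$
  sorted[13] = 5044154155045$501
  sorted[14] = 5045$501504415415
  sorted[15] = 54155045$50150441
  sorted[16] = 55045$50150441541
sorted[1] = 015044154155045$5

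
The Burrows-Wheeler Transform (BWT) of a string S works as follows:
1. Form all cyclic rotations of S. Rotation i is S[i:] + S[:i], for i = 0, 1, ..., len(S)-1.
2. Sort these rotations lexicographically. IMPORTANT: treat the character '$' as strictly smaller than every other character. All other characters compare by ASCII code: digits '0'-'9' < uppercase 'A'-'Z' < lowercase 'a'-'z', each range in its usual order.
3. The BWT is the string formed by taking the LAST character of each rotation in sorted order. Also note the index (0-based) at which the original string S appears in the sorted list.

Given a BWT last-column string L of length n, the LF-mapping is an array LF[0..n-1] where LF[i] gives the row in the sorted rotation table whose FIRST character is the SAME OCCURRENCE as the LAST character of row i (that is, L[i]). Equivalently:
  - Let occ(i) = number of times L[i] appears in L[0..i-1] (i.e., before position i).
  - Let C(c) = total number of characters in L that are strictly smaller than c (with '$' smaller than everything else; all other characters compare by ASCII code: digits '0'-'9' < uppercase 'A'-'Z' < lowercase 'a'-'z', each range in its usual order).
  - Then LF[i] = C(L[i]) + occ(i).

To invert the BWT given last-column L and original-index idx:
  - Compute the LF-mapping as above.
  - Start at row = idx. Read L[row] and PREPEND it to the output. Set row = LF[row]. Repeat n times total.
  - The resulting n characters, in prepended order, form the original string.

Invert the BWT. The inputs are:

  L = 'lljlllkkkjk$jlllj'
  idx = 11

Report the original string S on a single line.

LF mapping: 9 10 1 11 12 13 5 6 7 2 8 0 3 14 15 16 4
Walk LF starting at row 11, prepending L[row]:
  step 1: row=11, L[11]='$', prepend. Next row=LF[11]=0
  step 2: row=0, L[0]='l', prepend. Next row=LF[0]=9
  step 3: row=9, L[9]='j', prepend. Next row=LF[9]=2
  step 4: row=2, L[2]='j', prepend. Next row=LF[2]=1
  step 5: row=1, L[1]='l', prepend. Next row=LF[1]=10
  step 6: row=10, L[10]='k', prepend. Next row=LF[10]=8
  step 7: row=8, L[8]='k', prepend. Next row=LF[8]=7
  step 8: row=7, L[7]='k', prepend. Next row=LF[7]=6
  step 9: row=6, L[6]='k', prepend. Next row=LF[6]=5
  step 10: row=5, L[5]='l', prepend. Next row=LF[5]=13
  step 11: row=13, L[13]='l', prepend. Next row=LF[13]=14
  step 12: row=14, L[14]='l', prepend. Next row=LF[14]=15
  step 13: row=15, L[15]='l', prepend. Next row=LF[15]=16
  step 14: row=16, L[16]='j', prepend. Next row=LF[16]=4
  step 15: row=4, L[4]='l', prepend. Next row=LF[4]=12
  step 16: row=12, L[12]='j', prepend. Next row=LF[12]=3
  step 17: row=3, L[3]='l', prepend. Next row=LF[3]=11
Reversed output: ljljllllkkkkljjl$

Answer: ljljllllkkkkljjl$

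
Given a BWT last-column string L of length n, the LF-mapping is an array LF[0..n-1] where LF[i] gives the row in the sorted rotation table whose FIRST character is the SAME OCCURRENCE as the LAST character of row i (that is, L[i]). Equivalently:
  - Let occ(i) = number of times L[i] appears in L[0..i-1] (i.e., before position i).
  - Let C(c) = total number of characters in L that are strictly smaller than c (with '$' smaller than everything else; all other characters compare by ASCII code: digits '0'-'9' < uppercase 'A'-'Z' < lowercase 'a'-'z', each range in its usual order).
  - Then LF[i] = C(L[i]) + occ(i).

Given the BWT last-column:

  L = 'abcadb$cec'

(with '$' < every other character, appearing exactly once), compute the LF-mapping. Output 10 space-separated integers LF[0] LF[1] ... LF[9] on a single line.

Char counts: '$':1, 'a':2, 'b':2, 'c':3, 'd':1, 'e':1
C (first-col start): C('$')=0, C('a')=1, C('b')=3, C('c')=5, C('d')=8, C('e')=9
L[0]='a': occ=0, LF[0]=C('a')+0=1+0=1
L[1]='b': occ=0, LF[1]=C('b')+0=3+0=3
L[2]='c': occ=0, LF[2]=C('c')+0=5+0=5
L[3]='a': occ=1, LF[3]=C('a')+1=1+1=2
L[4]='d': occ=0, LF[4]=C('d')+0=8+0=8
L[5]='b': occ=1, LF[5]=C('b')+1=3+1=4
L[6]='$': occ=0, LF[6]=C('$')+0=0+0=0
L[7]='c': occ=1, LF[7]=C('c')+1=5+1=6
L[8]='e': occ=0, LF[8]=C('e')+0=9+0=9
L[9]='c': occ=2, LF[9]=C('c')+2=5+2=7

Answer: 1 3 5 2 8 4 0 6 9 7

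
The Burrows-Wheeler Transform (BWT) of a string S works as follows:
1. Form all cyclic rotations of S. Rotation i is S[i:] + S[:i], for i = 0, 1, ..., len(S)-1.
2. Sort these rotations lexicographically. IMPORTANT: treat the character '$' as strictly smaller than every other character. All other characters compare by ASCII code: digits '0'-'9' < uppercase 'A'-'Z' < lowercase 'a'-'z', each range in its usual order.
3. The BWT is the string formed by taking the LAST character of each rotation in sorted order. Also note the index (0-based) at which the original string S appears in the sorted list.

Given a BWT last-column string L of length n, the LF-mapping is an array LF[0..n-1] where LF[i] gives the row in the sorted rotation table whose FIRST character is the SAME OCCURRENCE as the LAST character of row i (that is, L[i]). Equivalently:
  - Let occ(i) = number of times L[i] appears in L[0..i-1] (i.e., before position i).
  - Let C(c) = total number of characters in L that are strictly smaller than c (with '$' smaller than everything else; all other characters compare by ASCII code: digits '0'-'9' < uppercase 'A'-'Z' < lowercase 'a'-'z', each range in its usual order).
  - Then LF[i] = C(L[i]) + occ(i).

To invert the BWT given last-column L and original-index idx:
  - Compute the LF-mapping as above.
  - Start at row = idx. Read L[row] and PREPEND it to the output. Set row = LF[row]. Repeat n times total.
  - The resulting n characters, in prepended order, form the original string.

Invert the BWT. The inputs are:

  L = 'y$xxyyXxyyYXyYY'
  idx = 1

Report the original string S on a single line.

LF mapping: 9 0 6 7 10 11 1 8 12 13 3 2 14 4 5
Walk LF starting at row 1, prepending L[row]:
  step 1: row=1, L[1]='$', prepend. Next row=LF[1]=0
  step 2: row=0, L[0]='y', prepend. Next row=LF[0]=9
  step 3: row=9, L[9]='y', prepend. Next row=LF[9]=13
  step 4: row=13, L[13]='Y', prepend. Next row=LF[13]=4
  step 5: row=4, L[4]='y', prepend. Next row=LF[4]=10
  step 6: row=10, L[10]='Y', prepend. Next row=LF[10]=3
  step 7: row=3, L[3]='x', prepend. Next row=LF[3]=7
  step 8: row=7, L[7]='x', prepend. Next row=LF[7]=8
  step 9: row=8, L[8]='y', prepend. Next row=LF[8]=12
  step 10: row=12, L[12]='y', prepend. Next row=LF[12]=14
  step 11: row=14, L[14]='Y', prepend. Next row=LF[14]=5
  step 12: row=5, L[5]='y', prepend. Next row=LF[5]=11
  step 13: row=11, L[11]='X', prepend. Next row=LF[11]=2
  step 14: row=2, L[2]='x', prepend. Next row=LF[2]=6
  step 15: row=6, L[6]='X', prepend. Next row=LF[6]=1
Reversed output: XxXyYyyxxYyYyy$

Answer: XxXyYyyxxYyYyy$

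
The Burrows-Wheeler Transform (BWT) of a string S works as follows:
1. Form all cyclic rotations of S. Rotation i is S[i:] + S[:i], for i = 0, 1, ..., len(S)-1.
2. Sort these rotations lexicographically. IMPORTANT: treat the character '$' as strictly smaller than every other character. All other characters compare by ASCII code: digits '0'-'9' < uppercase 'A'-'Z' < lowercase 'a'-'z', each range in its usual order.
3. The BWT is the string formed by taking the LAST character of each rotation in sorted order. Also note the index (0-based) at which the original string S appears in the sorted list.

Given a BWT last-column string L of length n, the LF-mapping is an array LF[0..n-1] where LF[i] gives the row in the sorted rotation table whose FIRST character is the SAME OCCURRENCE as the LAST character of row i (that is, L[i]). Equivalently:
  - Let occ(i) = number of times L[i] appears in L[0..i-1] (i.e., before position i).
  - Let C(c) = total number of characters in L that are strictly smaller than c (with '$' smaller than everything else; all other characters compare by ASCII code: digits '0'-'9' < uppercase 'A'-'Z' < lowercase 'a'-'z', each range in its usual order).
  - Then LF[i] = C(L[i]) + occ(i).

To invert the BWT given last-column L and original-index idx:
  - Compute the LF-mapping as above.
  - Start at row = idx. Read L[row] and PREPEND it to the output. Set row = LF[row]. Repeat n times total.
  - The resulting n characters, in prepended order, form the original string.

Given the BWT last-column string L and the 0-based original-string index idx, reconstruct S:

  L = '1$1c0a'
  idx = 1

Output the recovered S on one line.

LF mapping: 2 0 3 5 1 4
Walk LF starting at row 1, prepending L[row]:
  step 1: row=1, L[1]='$', prepend. Next row=LF[1]=0
  step 2: row=0, L[0]='1', prepend. Next row=LF[0]=2
  step 3: row=2, L[2]='1', prepend. Next row=LF[2]=3
  step 4: row=3, L[3]='c', prepend. Next row=LF[3]=5
  step 5: row=5, L[5]='a', prepend. Next row=LF[5]=4
  step 6: row=4, L[4]='0', prepend. Next row=LF[4]=1
Reversed output: 0ac11$

Answer: 0ac11$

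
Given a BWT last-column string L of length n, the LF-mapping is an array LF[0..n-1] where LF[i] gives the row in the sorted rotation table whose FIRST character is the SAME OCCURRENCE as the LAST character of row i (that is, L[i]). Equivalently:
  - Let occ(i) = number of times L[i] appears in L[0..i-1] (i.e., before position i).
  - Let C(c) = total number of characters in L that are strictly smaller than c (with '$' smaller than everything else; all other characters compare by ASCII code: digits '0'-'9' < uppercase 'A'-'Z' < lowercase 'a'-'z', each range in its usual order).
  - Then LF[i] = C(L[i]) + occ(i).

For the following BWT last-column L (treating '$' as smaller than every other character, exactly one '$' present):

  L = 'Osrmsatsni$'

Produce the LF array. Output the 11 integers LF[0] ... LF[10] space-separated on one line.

Answer: 1 7 6 4 8 2 10 9 5 3 0

Derivation:
Char counts: '$':1, 'O':1, 'a':1, 'i':1, 'm':1, 'n':1, 'r':1, 's':3, 't':1
C (first-col start): C('$')=0, C('O')=1, C('a')=2, C('i')=3, C('m')=4, C('n')=5, C('r')=6, C('s')=7, C('t')=10
L[0]='O': occ=0, LF[0]=C('O')+0=1+0=1
L[1]='s': occ=0, LF[1]=C('s')+0=7+0=7
L[2]='r': occ=0, LF[2]=C('r')+0=6+0=6
L[3]='m': occ=0, LF[3]=C('m')+0=4+0=4
L[4]='s': occ=1, LF[4]=C('s')+1=7+1=8
L[5]='a': occ=0, LF[5]=C('a')+0=2+0=2
L[6]='t': occ=0, LF[6]=C('t')+0=10+0=10
L[7]='s': occ=2, LF[7]=C('s')+2=7+2=9
L[8]='n': occ=0, LF[8]=C('n')+0=5+0=5
L[9]='i': occ=0, LF[9]=C('i')+0=3+0=3
L[10]='$': occ=0, LF[10]=C('$')+0=0+0=0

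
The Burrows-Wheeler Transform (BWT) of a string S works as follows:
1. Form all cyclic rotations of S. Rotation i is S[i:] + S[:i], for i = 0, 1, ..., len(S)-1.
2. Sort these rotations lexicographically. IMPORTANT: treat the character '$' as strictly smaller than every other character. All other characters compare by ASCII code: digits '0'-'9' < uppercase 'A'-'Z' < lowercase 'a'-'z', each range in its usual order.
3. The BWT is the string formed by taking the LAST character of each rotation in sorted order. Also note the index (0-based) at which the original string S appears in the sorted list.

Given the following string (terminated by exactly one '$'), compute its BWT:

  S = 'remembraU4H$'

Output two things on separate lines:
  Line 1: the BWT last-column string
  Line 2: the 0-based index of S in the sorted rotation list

All 12 rotations (rotation i = S[i:]+S[:i]):
  rot[0] = remembraU4H$
  rot[1] = emembraU4H$r
  rot[2] = membraU4H$re
  rot[3] = embraU4H$rem
  rot[4] = mbraU4H$reme
  rot[5] = braU4H$remem
  rot[6] = raU4H$rememb
  rot[7] = aU4H$remembr
  rot[8] = U4H$remembra
  rot[9] = 4H$remembraU
  rot[10] = H$remembraU4
  rot[11] = $remembraU4H
Sorted (with $ < everything):
  sorted[0] = $remembraU4H  (last char: 'H')
  sorted[1] = 4H$remembraU  (last char: 'U')
  sorted[2] = H$remembraU4  (last char: '4')
  sorted[3] = U4H$remembra  (last char: 'a')
  sorted[4] = aU4H$remembr  (last char: 'r')
  sorted[5] = braU4H$remem  (last char: 'm')
  sorted[6] = embraU4H$rem  (last char: 'm')
  sorted[7] = emembraU4H$r  (last char: 'r')
  sorted[8] = mbraU4H$reme  (last char: 'e')
  sorted[9] = membraU4H$re  (last char: 'e')
  sorted[10] = raU4H$rememb  (last char: 'b')
  sorted[11] = remembraU4H$  (last char: '$')
Last column: HU4armmreeb$
Original string S is at sorted index 11

Answer: HU4armmreeb$
11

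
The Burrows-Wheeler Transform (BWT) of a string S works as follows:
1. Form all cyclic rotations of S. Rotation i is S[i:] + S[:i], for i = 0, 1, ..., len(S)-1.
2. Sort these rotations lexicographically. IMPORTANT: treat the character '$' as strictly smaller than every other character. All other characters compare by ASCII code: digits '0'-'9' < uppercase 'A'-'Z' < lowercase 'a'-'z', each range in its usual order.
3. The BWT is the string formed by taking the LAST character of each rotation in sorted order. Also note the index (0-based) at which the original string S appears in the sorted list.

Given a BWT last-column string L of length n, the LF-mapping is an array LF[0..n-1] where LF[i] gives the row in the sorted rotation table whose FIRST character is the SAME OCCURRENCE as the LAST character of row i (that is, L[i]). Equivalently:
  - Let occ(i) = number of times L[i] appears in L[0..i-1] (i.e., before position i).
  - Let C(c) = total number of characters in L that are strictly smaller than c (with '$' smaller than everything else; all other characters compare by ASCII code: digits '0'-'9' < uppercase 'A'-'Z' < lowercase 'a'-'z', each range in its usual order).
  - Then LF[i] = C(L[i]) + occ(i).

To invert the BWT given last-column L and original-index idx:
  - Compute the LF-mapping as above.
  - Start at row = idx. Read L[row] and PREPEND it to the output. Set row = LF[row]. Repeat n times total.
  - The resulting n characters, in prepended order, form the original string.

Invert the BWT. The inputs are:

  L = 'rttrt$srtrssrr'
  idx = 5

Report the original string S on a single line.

Answer: rtrstrrsrtstr$

Derivation:
LF mapping: 1 10 11 2 12 0 7 3 13 4 8 9 5 6
Walk LF starting at row 5, prepending L[row]:
  step 1: row=5, L[5]='$', prepend. Next row=LF[5]=0
  step 2: row=0, L[0]='r', prepend. Next row=LF[0]=1
  step 3: row=1, L[1]='t', prepend. Next row=LF[1]=10
  step 4: row=10, L[10]='s', prepend. Next row=LF[10]=8
  step 5: row=8, L[8]='t', prepend. Next row=LF[8]=13
  step 6: row=13, L[13]='r', prepend. Next row=LF[13]=6
  step 7: row=6, L[6]='s', prepend. Next row=LF[6]=7
  step 8: row=7, L[7]='r', prepend. Next row=LF[7]=3
  step 9: row=3, L[3]='r', prepend. Next row=LF[3]=2
  step 10: row=2, L[2]='t', prepend. Next row=LF[2]=11
  step 11: row=11, L[11]='s', prepend. Next row=LF[11]=9
  step 12: row=9, L[9]='r', prepend. Next row=LF[9]=4
  step 13: row=4, L[4]='t', prepend. Next row=LF[4]=12
  step 14: row=12, L[12]='r', prepend. Next row=LF[12]=5
Reversed output: rtrstrrsrtstr$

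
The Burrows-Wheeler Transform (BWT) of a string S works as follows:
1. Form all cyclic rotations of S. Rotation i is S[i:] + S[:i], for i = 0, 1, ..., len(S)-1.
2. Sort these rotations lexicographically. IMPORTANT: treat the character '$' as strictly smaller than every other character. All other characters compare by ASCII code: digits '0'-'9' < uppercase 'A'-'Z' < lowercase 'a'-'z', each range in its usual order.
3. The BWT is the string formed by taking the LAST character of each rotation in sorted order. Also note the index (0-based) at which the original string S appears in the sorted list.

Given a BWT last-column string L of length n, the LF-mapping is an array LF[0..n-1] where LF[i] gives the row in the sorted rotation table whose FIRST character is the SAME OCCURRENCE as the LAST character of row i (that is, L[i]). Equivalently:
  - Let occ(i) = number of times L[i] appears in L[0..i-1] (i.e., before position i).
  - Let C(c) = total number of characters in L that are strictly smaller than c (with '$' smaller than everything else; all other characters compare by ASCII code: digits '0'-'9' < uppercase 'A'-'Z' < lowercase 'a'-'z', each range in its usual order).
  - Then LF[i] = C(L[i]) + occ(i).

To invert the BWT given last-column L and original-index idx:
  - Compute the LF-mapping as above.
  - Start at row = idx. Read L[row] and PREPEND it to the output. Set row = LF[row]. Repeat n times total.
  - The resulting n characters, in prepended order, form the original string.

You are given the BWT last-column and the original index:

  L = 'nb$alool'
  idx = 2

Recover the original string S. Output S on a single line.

LF mapping: 5 2 0 1 3 6 7 4
Walk LF starting at row 2, prepending L[row]:
  step 1: row=2, L[2]='$', prepend. Next row=LF[2]=0
  step 2: row=0, L[0]='n', prepend. Next row=LF[0]=5
  step 3: row=5, L[5]='o', prepend. Next row=LF[5]=6
  step 4: row=6, L[6]='o', prepend. Next row=LF[6]=7
  step 5: row=7, L[7]='l', prepend. Next row=LF[7]=4
  step 6: row=4, L[4]='l', prepend. Next row=LF[4]=3
  step 7: row=3, L[3]='a', prepend. Next row=LF[3]=1
  step 8: row=1, L[1]='b', prepend. Next row=LF[1]=2
Reversed output: balloon$

Answer: balloon$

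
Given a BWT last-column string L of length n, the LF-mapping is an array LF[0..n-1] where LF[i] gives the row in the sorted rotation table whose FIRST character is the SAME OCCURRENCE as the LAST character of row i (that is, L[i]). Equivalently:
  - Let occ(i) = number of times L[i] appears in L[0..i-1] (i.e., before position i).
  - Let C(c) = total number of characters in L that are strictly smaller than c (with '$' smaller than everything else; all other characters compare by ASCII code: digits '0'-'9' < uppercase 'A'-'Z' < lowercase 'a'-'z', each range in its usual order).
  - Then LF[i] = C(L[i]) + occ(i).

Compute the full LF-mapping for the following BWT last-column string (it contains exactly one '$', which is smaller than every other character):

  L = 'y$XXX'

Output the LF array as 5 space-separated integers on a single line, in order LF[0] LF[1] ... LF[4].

Char counts: '$':1, 'X':3, 'y':1
C (first-col start): C('$')=0, C('X')=1, C('y')=4
L[0]='y': occ=0, LF[0]=C('y')+0=4+0=4
L[1]='$': occ=0, LF[1]=C('$')+0=0+0=0
L[2]='X': occ=0, LF[2]=C('X')+0=1+0=1
L[3]='X': occ=1, LF[3]=C('X')+1=1+1=2
L[4]='X': occ=2, LF[4]=C('X')+2=1+2=3

Answer: 4 0 1 2 3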